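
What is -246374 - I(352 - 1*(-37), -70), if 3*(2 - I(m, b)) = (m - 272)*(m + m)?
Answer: -216034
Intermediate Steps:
I(m, b) = 2 - 2*m*(-272 + m)/3 (I(m, b) = 2 - (m - 272)*(m + m)/3 = 2 - (-272 + m)*2*m/3 = 2 - 2*m*(-272 + m)/3)
-246374 - I(352 - 1*(-37), -70) = -246374 - (2 - 2*(352 - 1*(-37))**2/3 + 544*(352 - 1*(-37))/3) = -246374 - (2 - 2*(352 + 37)**2/3 + 544*(352 + 37)/3) = -246374 - (2 - 2/3*389**2 + (544/3)*389) = -246374 - (2 - 2/3*151321 + 211616/3) = -246374 - (2 - 302642/3 + 211616/3) = -246374 - 1*(-30340) = -246374 + 30340 = -216034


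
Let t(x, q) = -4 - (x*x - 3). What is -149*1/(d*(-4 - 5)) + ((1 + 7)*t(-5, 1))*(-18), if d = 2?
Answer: 67541/18 ≈ 3752.3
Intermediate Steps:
t(x, q) = -1 - x² (t(x, q) = -4 - (x² - 3) = -4 - (-3 + x²) = -4 + (3 - x²) = -1 - x²)
-149*1/(d*(-4 - 5)) + ((1 + 7)*t(-5, 1))*(-18) = -149*1/(2*(-4 - 5)) + ((1 + 7)*(-1 - 1*(-5)²))*(-18) = -149/((-9*2)) + (8*(-1 - 1*25))*(-18) = -149/(-18) + (8*(-1 - 25))*(-18) = -149*(-1/18) + (8*(-26))*(-18) = 149/18 - 208*(-18) = 149/18 + 3744 = 67541/18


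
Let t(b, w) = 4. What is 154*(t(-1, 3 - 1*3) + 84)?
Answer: 13552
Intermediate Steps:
154*(t(-1, 3 - 1*3) + 84) = 154*(4 + 84) = 154*88 = 13552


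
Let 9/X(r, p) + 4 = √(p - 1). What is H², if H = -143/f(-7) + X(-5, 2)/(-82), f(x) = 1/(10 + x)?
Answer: 1237280625/6724 ≈ 1.8401e+5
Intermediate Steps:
X(r, p) = 9/(-4 + √(-1 + p)) (X(r, p) = 9/(-4 + √(p - 1)) = 9/(-4 + √(-1 + p)))
H = -35175/82 (H = -143/(1/(10 - 7)) + (9/(-4 + √(-1 + 2)))/(-82) = -143/(1/3) + (9/(-4 + √1))*(-1/82) = -143/⅓ + (9/(-4 + 1))*(-1/82) = -143*3 + (9/(-3))*(-1/82) = -429 + (9*(-⅓))*(-1/82) = -429 - 3*(-1/82) = -429 + 3/82 = -35175/82 ≈ -428.96)
H² = (-35175/82)² = 1237280625/6724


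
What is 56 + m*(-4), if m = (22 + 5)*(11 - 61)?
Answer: 5456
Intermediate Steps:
m = -1350 (m = 27*(-50) = -1350)
56 + m*(-4) = 56 - 1350*(-4) = 56 + 5400 = 5456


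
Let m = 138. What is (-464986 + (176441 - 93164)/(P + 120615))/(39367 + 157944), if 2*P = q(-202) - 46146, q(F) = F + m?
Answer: -45340701583/19239795610 ≈ -2.3566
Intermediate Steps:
q(F) = 138 + F (q(F) = F + 138 = 138 + F)
P = -23105 (P = ((138 - 202) - 46146)/2 = (-64 - 46146)/2 = (½)*(-46210) = -23105)
(-464986 + (176441 - 93164)/(P + 120615))/(39367 + 157944) = (-464986 + (176441 - 93164)/(-23105 + 120615))/(39367 + 157944) = (-464986 + 83277/97510)/197311 = (-464986 + 83277*(1/97510))*(1/197311) = (-464986 + 83277/97510)*(1/197311) = -45340701583/97510*1/197311 = -45340701583/19239795610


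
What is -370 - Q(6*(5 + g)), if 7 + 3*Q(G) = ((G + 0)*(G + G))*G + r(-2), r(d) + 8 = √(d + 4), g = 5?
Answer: -144365 - √2/3 ≈ -1.4437e+5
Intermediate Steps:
r(d) = -8 + √(4 + d) (r(d) = -8 + √(d + 4) = -8 + √(4 + d))
Q(G) = -5 + √2/3 + 2*G³/3 (Q(G) = -7/3 + (((G + 0)*(G + G))*G + (-8 + √(4 - 2)))/3 = -7/3 + ((G*(2*G))*G + (-8 + √2))/3 = -7/3 + ((2*G²)*G + (-8 + √2))/3 = -7/3 + (2*G³ + (-8 + √2))/3 = -7/3 + (-8 + √2 + 2*G³)/3 = -7/3 + (-8/3 + √2/3 + 2*G³/3) = -5 + √2/3 + 2*G³/3)
-370 - Q(6*(5 + g)) = -370 - (-5 + √2/3 + 2*(6*(5 + 5))³/3) = -370 - (-5 + √2/3 + 2*(6*10)³/3) = -370 - (-5 + √2/3 + (⅔)*60³) = -370 - (-5 + √2/3 + (⅔)*216000) = -370 - (-5 + √2/3 + 144000) = -370 - (143995 + √2/3) = -370 + (-143995 - √2/3) = -144365 - √2/3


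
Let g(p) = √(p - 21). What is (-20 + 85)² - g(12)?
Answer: 4225 - 3*I ≈ 4225.0 - 3.0*I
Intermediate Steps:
g(p) = √(-21 + p)
(-20 + 85)² - g(12) = (-20 + 85)² - √(-21 + 12) = 65² - √(-9) = 4225 - 3*I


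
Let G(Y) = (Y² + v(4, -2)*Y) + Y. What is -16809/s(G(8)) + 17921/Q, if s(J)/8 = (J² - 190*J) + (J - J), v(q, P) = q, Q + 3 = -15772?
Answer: -78240109/86825600 ≈ -0.90112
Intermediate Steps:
Q = -15775 (Q = -3 - 15772 = -15775)
G(Y) = Y² + 5*Y (G(Y) = (Y² + 4*Y) + Y = Y² + 5*Y)
s(J) = -1520*J + 8*J² (s(J) = 8*((J² - 190*J) + (J - J)) = 8*((J² - 190*J) + 0) = 8*(J² - 190*J) = -1520*J + 8*J²)
-16809/s(G(8)) + 17921/Q = -16809*1/(64*(-190 + 8*(5 + 8))*(5 + 8)) + 17921/(-15775) = -16809*1/(832*(-190 + 8*13)) + 17921*(-1/15775) = -16809*1/(832*(-190 + 104)) - 17921/15775 = -16809/(8*104*(-86)) - 17921/15775 = -16809/(-71552) - 17921/15775 = -16809*(-1/71552) - 17921/15775 = 1293/5504 - 17921/15775 = -78240109/86825600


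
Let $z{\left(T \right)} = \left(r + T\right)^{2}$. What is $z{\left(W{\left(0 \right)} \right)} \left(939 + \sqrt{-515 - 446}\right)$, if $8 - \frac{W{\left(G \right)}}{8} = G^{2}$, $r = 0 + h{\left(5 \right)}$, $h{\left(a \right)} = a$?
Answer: $4470579 + 147591 i \approx 4.4706 \cdot 10^{6} + 1.4759 \cdot 10^{5} i$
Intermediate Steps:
$r = 5$ ($r = 0 + 5 = 5$)
$W{\left(G \right)} = 64 - 8 G^{2}$
$z{\left(T \right)} = \left(5 + T\right)^{2}$
$z{\left(W{\left(0 \right)} \right)} \left(939 + \sqrt{-515 - 446}\right) = \left(5 + \left(64 - 8 \cdot 0^{2}\right)\right)^{2} \left(939 + \sqrt{-515 - 446}\right) = \left(5 + \left(64 - 0\right)\right)^{2} \left(939 + \sqrt{-961}\right) = \left(5 + \left(64 + 0\right)\right)^{2} \left(939 + 31 i\right) = \left(5 + 64\right)^{2} \left(939 + 31 i\right) = 69^{2} \left(939 + 31 i\right) = 4761 \left(939 + 31 i\right) = 4470579 + 147591 i$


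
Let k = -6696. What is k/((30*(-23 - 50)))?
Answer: 1116/365 ≈ 3.0575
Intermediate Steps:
k/((30*(-23 - 50))) = -6696*1/(30*(-23 - 50)) = -6696/(30*(-73)) = -6696/(-2190) = -6696*(-1/2190) = 1116/365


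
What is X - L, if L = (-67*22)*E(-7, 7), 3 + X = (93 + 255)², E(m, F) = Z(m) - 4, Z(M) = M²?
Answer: 187431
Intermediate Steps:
E(m, F) = -4 + m² (E(m, F) = m² - 4 = -4 + m²)
X = 121101 (X = -3 + (93 + 255)² = -3 + 348² = -3 + 121104 = 121101)
L = -66330 (L = (-67*22)*(-4 + (-7)²) = -1474*(-4 + 49) = -1474*45 = -66330)
X - L = 121101 - 1*(-66330) = 121101 + 66330 = 187431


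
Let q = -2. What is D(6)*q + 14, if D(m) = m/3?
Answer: 10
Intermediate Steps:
D(m) = m/3 (D(m) = m*(⅓) = m/3)
D(6)*q + 14 = ((⅓)*6)*(-2) + 14 = 2*(-2) + 14 = -4 + 14 = 10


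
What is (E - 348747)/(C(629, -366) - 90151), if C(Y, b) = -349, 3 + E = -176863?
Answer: 525613/90500 ≈ 5.8079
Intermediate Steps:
E = -176866 (E = -3 - 176863 = -176866)
(E - 348747)/(C(629, -366) - 90151) = (-176866 - 348747)/(-349 - 90151) = -525613/(-90500) = -525613*(-1/90500) = 525613/90500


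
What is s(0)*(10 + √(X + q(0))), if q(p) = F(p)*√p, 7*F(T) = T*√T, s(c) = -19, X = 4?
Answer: -228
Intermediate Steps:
F(T) = T^(3/2)/7 (F(T) = (T*√T)/7 = T^(3/2)/7)
q(p) = p²/7 (q(p) = (p^(3/2)/7)*√p = p²/7)
s(0)*(10 + √(X + q(0))) = -19*(10 + √(4 + (⅐)*0²)) = -19*(10 + √(4 + (⅐)*0)) = -19*(10 + √(4 + 0)) = -19*(10 + √4) = -19*(10 + 2) = -19*12 = -228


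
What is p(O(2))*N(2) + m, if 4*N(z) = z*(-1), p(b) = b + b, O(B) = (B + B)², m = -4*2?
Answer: -24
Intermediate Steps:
m = -8
O(B) = 4*B² (O(B) = (2*B)² = 4*B²)
p(b) = 2*b
N(z) = -z/4 (N(z) = (z*(-1))/4 = (-z)/4 = -z/4)
p(O(2))*N(2) + m = (2*(4*2²))*(-¼*2) - 8 = (2*(4*4))*(-½) - 8 = (2*16)*(-½) - 8 = 32*(-½) - 8 = -16 - 8 = -24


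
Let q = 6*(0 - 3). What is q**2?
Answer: 324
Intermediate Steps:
q = -18 (q = 6*(-3) = -18)
q**2 = (-18)**2 = 324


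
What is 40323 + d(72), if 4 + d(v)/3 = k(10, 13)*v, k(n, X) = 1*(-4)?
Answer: 39447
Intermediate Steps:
k(n, X) = -4
d(v) = -12 - 12*v (d(v) = -12 + 3*(-4*v) = -12 - 12*v)
40323 + d(72) = 40323 + (-12 - 12*72) = 40323 + (-12 - 864) = 40323 - 876 = 39447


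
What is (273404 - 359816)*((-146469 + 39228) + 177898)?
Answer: -6105612684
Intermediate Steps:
(273404 - 359816)*((-146469 + 39228) + 177898) = -86412*(-107241 + 177898) = -86412*70657 = -6105612684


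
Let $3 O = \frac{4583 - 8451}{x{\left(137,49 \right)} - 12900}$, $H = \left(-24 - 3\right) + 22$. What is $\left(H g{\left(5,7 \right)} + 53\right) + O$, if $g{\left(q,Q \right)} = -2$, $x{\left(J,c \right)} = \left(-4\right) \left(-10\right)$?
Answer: $\frac{608602}{9645} \approx 63.1$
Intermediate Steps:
$H = -5$ ($H = -27 + 22 = -5$)
$x{\left(J,c \right)} = 40$
$O = \frac{967}{9645}$ ($O = \frac{\left(4583 - 8451\right) \frac{1}{40 - 12900}}{3} = \frac{\left(-3868\right) \frac{1}{-12860}}{3} = \frac{\left(-3868\right) \left(- \frac{1}{12860}\right)}{3} = \frac{1}{3} \cdot \frac{967}{3215} = \frac{967}{9645} \approx 0.10026$)
$\left(H g{\left(5,7 \right)} + 53\right) + O = \left(\left(-5\right) \left(-2\right) + 53\right) + \frac{967}{9645} = \left(10 + 53\right) + \frac{967}{9645} = 63 + \frac{967}{9645} = \frac{608602}{9645}$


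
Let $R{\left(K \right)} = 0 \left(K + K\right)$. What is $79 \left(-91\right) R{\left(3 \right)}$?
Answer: $0$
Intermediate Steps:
$R{\left(K \right)} = 0$ ($R{\left(K \right)} = 0 \cdot 2 K = 0$)
$79 \left(-91\right) R{\left(3 \right)} = 79 \left(-91\right) 0 = \left(-7189\right) 0 = 0$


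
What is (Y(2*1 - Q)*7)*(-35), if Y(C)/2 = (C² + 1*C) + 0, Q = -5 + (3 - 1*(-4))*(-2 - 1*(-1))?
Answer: -102900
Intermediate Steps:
Q = -12 (Q = -5 + (3 + 4)*(-2 + 1) = -5 + 7*(-1) = -5 - 7 = -12)
Y(C) = 2*C + 2*C² (Y(C) = 2*((C² + 1*C) + 0) = 2*((C² + C) + 0) = 2*((C + C²) + 0) = 2*(C + C²) = 2*C + 2*C²)
(Y(2*1 - Q)*7)*(-35) = ((2*(2*1 - 1*(-12))*(1 + (2*1 - 1*(-12))))*7)*(-35) = ((2*(2 + 12)*(1 + (2 + 12)))*7)*(-35) = ((2*14*(1 + 14))*7)*(-35) = ((2*14*15)*7)*(-35) = (420*7)*(-35) = 2940*(-35) = -102900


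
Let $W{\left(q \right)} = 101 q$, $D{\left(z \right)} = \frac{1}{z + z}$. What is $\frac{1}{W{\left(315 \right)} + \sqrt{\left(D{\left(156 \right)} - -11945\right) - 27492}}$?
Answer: $\frac{9926280}{315809448863} - \frac{2 i \sqrt{378351714}}{315809448863} \approx 3.1431 \cdot 10^{-5} - 1.2318 \cdot 10^{-7} i$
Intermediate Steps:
$D{\left(z \right)} = \frac{1}{2 z}$
$\frac{1}{W{\left(315 \right)} + \sqrt{\left(D{\left(156 \right)} - -11945\right) - 27492}} = \frac{1}{101 \cdot 315 + \sqrt{\left(\frac{1}{2 \cdot 156} - -11945\right) - 27492}} = \frac{1}{31815 + \sqrt{\left(\frac{1}{2} \cdot \frac{1}{156} + 11945\right) - 27492}} = \frac{1}{31815 + \sqrt{\left(\frac{1}{312} + 11945\right) - 27492}} = \frac{1}{31815 + \sqrt{\frac{3726841}{312} - 27492}} = \frac{1}{31815 + \sqrt{- \frac{4850663}{312}}} = \frac{1}{31815 + \frac{i \sqrt{378351714}}{156}}$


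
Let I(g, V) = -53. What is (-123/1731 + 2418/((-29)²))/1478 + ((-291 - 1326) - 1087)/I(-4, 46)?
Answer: 1939407540949/38012121838 ≈ 51.021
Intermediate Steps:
(-123/1731 + 2418/((-29)²))/1478 + ((-291 - 1326) - 1087)/I(-4, 46) = (-123/1731 + 2418/((-29)²))/1478 + ((-291 - 1326) - 1087)/(-53) = (-123*1/1731 + 2418/841)*(1/1478) + (-1617 - 1087)*(-1/53) = (-41/577 + 2418*(1/841))*(1/1478) - 2704*(-1/53) = (-41/577 + 2418/841)*(1/1478) + 2704/53 = (1360705/485257)*(1/1478) + 2704/53 = 1360705/717209846 + 2704/53 = 1939407540949/38012121838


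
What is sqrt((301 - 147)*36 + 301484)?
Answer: 2*sqrt(76757) ≈ 554.10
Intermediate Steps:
sqrt((301 - 147)*36 + 301484) = sqrt(154*36 + 301484) = sqrt(5544 + 301484) = sqrt(307028) = 2*sqrt(76757)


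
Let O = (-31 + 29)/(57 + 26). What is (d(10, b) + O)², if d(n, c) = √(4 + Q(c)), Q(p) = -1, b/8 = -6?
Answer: 20671/6889 - 4*√3/83 ≈ 2.9171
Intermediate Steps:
b = -48 (b = 8*(-6) = -48)
d(n, c) = √3 (d(n, c) = √(4 - 1) = √3)
O = -2/83 ≈ -0.024096
(d(10, b) + O)² = (√3 - 2/83)² = (-2/83 + √3)²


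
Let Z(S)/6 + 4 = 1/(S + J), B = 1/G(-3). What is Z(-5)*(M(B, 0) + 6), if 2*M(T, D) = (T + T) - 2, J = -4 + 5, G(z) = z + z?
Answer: -493/4 ≈ -123.25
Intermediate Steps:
G(z) = 2*z
J = 1
B = -1/6 (B = 1/(2*(-3)) = 1/(-6) = -1/6 ≈ -0.16667)
M(T, D) = -1 + T (M(T, D) = ((T + T) - 2)/2 = (2*T - 2)/2 = (-2 + 2*T)/2 = -1 + T)
Z(S) = -24 + 6/(1 + S) (Z(S) = -24 + 6/(S + 1) = -24 + 6/(1 + S))
Z(-5)*(M(B, 0) + 6) = (6*(-3 - 4*(-5))/(1 - 5))*((-1 - 1/6) + 6) = (6*(-3 + 20)/(-4))*(-7/6 + 6) = (6*(-1/4)*17)*(29/6) = -51/2*29/6 = -493/4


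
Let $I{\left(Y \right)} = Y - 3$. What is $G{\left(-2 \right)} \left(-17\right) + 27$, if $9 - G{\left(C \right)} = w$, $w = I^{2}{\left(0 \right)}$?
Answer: $27$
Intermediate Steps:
$I{\left(Y \right)} = -3 + Y$
$w = 9$ ($w = \left(-3 + 0\right)^{2} = \left(-3\right)^{2} = 9$)
$G{\left(C \right)} = 0$ ($G{\left(C \right)} = 9 - 9 = 0$)
$G{\left(-2 \right)} \left(-17\right) + 27 = 0 \left(-17\right) + 27 = 0 + 27 = 27$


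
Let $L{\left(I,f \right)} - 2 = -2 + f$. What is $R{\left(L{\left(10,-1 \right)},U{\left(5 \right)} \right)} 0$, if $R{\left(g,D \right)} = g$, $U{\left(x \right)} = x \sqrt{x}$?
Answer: $0$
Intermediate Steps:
$L{\left(I,f \right)} = f$ ($L{\left(I,f \right)} = 2 + \left(-2 + f\right) = f$)
$U{\left(x \right)} = x^{\frac{3}{2}}$
$R{\left(L{\left(10,-1 \right)},U{\left(5 \right)} \right)} 0 = \left(-1\right) 0 = 0$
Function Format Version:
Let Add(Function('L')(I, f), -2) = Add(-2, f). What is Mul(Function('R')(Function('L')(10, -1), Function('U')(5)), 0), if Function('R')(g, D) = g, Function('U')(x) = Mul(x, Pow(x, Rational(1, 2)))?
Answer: 0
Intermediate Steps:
Function('L')(I, f) = f (Function('L')(I, f) = Add(2, Add(-2, f)) = f)
Function('U')(x) = Pow(x, Rational(3, 2))
Mul(Function('R')(Function('L')(10, -1), Function('U')(5)), 0) = Mul(-1, 0) = 0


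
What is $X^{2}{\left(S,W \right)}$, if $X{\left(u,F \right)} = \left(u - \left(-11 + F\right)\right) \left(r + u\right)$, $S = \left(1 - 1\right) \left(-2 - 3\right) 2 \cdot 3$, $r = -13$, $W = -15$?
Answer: $114244$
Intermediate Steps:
$S = 0$ ($S = 0 \left(-5\right) 2 \cdot 3 = 0 \cdot 2 \cdot 3 = 0 \cdot 3 = 0$)
$X{\left(u,F \right)} = \left(-13 + u\right) \left(11 + u - F\right)$ ($X{\left(u,F \right)} = \left(u - \left(-11 + F\right)\right) \left(-13 + u\right) = \left(11 + u - F\right) \left(-13 + u\right) = \left(-13 + u\right) \left(11 + u - F\right)$)
$X^{2}{\left(S,W \right)} = \left(-143 + 0^{2} - 0 + 13 \left(-15\right) - \left(-15\right) 0\right)^{2} = \left(-143 + 0 + 0 - 195 + 0\right)^{2} = \left(-338\right)^{2} = 114244$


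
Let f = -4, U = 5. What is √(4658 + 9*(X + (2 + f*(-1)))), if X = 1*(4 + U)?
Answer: √4793 ≈ 69.231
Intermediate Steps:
X = 9 (X = 1*(4 + 5) = 1*9 = 9)
√(4658 + 9*(X + (2 + f*(-1)))) = √(4658 + 9*(9 + (2 - 4*(-1)))) = √(4658 + 9*(9 + (2 + 4))) = √(4658 + 9*(9 + 6)) = √(4658 + 9*15) = √(4658 + 135) = √4793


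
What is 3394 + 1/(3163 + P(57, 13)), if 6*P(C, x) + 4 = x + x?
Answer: 32243003/9500 ≈ 3394.0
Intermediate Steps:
P(C, x) = -⅔ + x/3 (P(C, x) = -⅔ + (x + x)/6 = -⅔ + (2*x)/6 = -⅔ + x/3)
3394 + 1/(3163 + P(57, 13)) = 3394 + 1/(3163 + (-⅔ + (⅓)*13)) = 3394 + 1/(3163 + (-⅔ + 13/3)) = 3394 + 1/(3163 + 11/3) = 3394 + 1/(9500/3) = 3394 + 3/9500 = 32243003/9500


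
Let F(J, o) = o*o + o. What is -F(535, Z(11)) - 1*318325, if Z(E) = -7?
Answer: -318367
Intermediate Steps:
F(J, o) = o + o² (F(J, o) = o² + o = o + o²)
-F(535, Z(11)) - 1*318325 = -(-7)*(1 - 7) - 1*318325 = -(-7)*(-6) - 318325 = -1*42 - 318325 = -42 - 318325 = -318367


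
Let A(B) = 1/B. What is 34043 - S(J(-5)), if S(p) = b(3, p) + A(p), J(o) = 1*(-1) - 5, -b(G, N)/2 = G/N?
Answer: 204253/6 ≈ 34042.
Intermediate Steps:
b(G, N) = -2*G/N
J(o) = -6 (J(o) = -1 - 5 = -6)
A(B) = 1/B
S(p) = -5/p (S(p) = -2*3/p + 1/p = -6/p + 1/p = -5/p)
34043 - S(J(-5)) = 34043 - (-5)/(-6) = 34043 - (-5)*(-1)/6 = 34043 - 1*⅚ = 34043 - ⅚ = 204253/6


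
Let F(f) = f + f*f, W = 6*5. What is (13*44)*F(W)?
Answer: 531960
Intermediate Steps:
W = 30
F(f) = f + f²
(13*44)*F(W) = (13*44)*(30*(1 + 30)) = 572*(30*31) = 572*930 = 531960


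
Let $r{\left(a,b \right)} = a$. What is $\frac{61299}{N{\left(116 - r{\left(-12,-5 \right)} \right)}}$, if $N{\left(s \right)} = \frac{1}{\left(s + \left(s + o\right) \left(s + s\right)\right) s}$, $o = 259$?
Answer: $778350182400$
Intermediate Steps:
$N{\left(s \right)} = \frac{1}{s \left(s + 2 s \left(259 + s\right)\right)}$ ($N{\left(s \right)} = \frac{1}{\left(s + \left(s + 259\right) \left(s + s\right)\right) s} = \frac{1}{\left(s + \left(259 + s\right) 2 s\right) s} = \frac{1}{\left(s + 2 s \left(259 + s\right)\right) s} = \frac{1}{s \left(s + 2 s \left(259 + s\right)\right)}$)
$\frac{61299}{N{\left(116 - r{\left(-12,-5 \right)} \right)}} = \frac{61299}{\frac{1}{\left(116 - -12\right)^{2}} \frac{1}{519 + 2 \left(116 - -12\right)}} = \frac{61299}{\frac{1}{\left(116 + 12\right)^{2}} \frac{1}{519 + 2 \left(116 + 12\right)}} = \frac{61299}{\frac{1}{16384} \frac{1}{519 + 2 \cdot 128}} = \frac{61299}{\frac{1}{16384} \frac{1}{519 + 256}} = \frac{61299}{\frac{1}{16384} \cdot \frac{1}{775}} = 61299 \frac{1}{\frac{1}{12697600}} = 61299 \cdot 12697600 = 778350182400$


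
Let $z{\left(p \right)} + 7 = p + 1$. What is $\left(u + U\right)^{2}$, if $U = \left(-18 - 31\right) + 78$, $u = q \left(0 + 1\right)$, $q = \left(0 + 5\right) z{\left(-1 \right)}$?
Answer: $36$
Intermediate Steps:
$z{\left(p \right)} = -6 + p$ ($z{\left(p \right)} = -7 + \left(p + 1\right) = -7 + \left(1 + p\right) = -6 + p$)
$q = -35$ ($q = \left(0 + 5\right) \left(-6 - 1\right) = 5 \left(-7\right) = -35$)
$u = -35$ ($u = - 35 \left(0 + 1\right) = \left(-35\right) 1 = -35$)
$U = 29$ ($U = \left(-18 - 31\right) + 78 = -49 + 78 = 29$)
$\left(u + U\right)^{2} = \left(-35 + 29\right)^{2} = \left(-6\right)^{2} = 36$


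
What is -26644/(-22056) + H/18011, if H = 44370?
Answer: 364627451/99312654 ≈ 3.6715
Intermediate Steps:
-26644/(-22056) + H/18011 = -26644/(-22056) + 44370/18011 = -26644*(-1/22056) + 44370*(1/18011) = 6661/5514 + 44370/18011 = 364627451/99312654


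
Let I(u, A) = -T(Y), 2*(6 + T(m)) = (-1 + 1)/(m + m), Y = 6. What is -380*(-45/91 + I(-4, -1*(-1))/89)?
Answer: 1314420/8099 ≈ 162.29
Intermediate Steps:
T(m) = -6 (T(m) = -6 + ((-1 + 1)/(m + m))/2 = -6 + (0/((2*m)))/2 = -6 + (0*(1/(2*m)))/2 = -6 + (½)*0 = -6 + 0 = -6)
I(u, A) = 6 (I(u, A) = -1*(-6) = 6)
-380*(-45/91 + I(-4, -1*(-1))/89) = -380*(-45/91 + 6/89) = -380*(-3459)/8099 = -1*(-1314420/8099) = 1314420/8099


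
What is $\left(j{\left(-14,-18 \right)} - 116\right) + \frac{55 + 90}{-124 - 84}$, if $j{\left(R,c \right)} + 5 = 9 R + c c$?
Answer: $\frac{15871}{208} \approx 76.303$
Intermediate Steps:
$j{\left(R,c \right)} = -5 + c^{2} + 9 R$ ($j{\left(R,c \right)} = -5 + \left(9 R + c c\right) = -5 + \left(9 R + c^{2}\right) = -5 + \left(c^{2} + 9 R\right) = -5 + c^{2} + 9 R$)
$\left(j{\left(-14,-18 \right)} - 116\right) + \frac{55 + 90}{-124 - 84} = \left(\left(-5 + \left(-18\right)^{2} + 9 \left(-14\right)\right) - 116\right) + \frac{55 + 90}{-124 - 84} = \left(\left(-5 + 324 - 126\right) - 116\right) + \frac{145}{-208} = \left(193 - 116\right) + 145 \left(- \frac{1}{208}\right) = 77 - \frac{145}{208} = \frac{15871}{208}$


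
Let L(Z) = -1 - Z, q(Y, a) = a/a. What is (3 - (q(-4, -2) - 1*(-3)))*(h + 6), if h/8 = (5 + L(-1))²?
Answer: -206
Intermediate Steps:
q(Y, a) = 1
h = 200 (h = 8*(5 + (-1 - 1*(-1)))² = 8*(5 + (-1 + 1))² = 8*(5 + 0)² = 8*5² = 8*25 = 200)
(3 - (q(-4, -2) - 1*(-3)))*(h + 6) = (3 - (1 - 1*(-3)))*(200 + 6) = (3 - (1 + 3))*206 = (3 - 1*4)*206 = (3 - 4)*206 = -1*206 = -206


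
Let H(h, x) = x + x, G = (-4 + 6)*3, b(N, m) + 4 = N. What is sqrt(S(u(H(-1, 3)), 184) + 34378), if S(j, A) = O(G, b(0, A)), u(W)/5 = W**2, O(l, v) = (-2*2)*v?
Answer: sqrt(34394) ≈ 185.46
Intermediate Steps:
b(N, m) = -4 + N
G = 6 (G = 2*3 = 6)
H(h, x) = 2*x
O(l, v) = -4*v
u(W) = 5*W**2
S(j, A) = 16 (S(j, A) = -4*(-4 + 0) = -4*(-4) = 16)
sqrt(S(u(H(-1, 3)), 184) + 34378) = sqrt(16 + 34378) = sqrt(34394)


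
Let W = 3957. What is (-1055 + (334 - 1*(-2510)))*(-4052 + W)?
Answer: -169955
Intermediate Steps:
(-1055 + (334 - 1*(-2510)))*(-4052 + W) = (-1055 + (334 - 1*(-2510)))*(-4052 + 3957) = (-1055 + (334 + 2510))*(-95) = (-1055 + 2844)*(-95) = 1789*(-95) = -169955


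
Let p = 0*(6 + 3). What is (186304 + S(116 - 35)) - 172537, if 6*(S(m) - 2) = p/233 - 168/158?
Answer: 1087737/79 ≈ 13769.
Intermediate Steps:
p = 0 (p = 0*9 = 0)
S(m) = 144/79 (S(m) = 2 + (0/233 - 168/158)/6 = 2 + (0*(1/233) - 168*1/158)/6 = 2 + (0 - 84/79)/6 = 2 + (⅙)*(-84/79) = 2 - 14/79 = 144/79)
(186304 + S(116 - 35)) - 172537 = (186304 + 144/79) - 172537 = 14718160/79 - 172537 = 1087737/79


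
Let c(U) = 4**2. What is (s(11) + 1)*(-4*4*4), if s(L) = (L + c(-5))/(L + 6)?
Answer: -2816/17 ≈ -165.65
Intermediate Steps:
c(U) = 16
s(L) = (16 + L)/(6 + L) (s(L) = (L + 16)/(L + 6) = (16 + L)/(6 + L))
(s(11) + 1)*(-4*4*4) = ((16 + 11)/(6 + 11) + 1)*(-4*4*4) = (27/17 + 1)*(-16*4) = ((1/17)*27 + 1)*(-64) = (27/17 + 1)*(-64) = (44/17)*(-64) = -2816/17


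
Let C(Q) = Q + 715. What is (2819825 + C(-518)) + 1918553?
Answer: 4738575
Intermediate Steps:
C(Q) = 715 + Q
(2819825 + C(-518)) + 1918553 = (2819825 + (715 - 518)) + 1918553 = (2819825 + 197) + 1918553 = 2820022 + 1918553 = 4738575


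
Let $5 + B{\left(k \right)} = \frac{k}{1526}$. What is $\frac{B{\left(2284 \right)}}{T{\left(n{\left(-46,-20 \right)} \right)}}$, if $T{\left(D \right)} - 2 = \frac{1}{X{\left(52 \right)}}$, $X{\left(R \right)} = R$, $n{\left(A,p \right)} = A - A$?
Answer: $- \frac{46332}{26705} \approx -1.735$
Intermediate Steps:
$n{\left(A,p \right)} = 0$
$B{\left(k \right)} = -5 + \frac{k}{1526}$
$T{\left(D \right)} = \frac{105}{52}$ ($T{\left(D \right)} = 2 + \frac{1}{52} = \frac{105}{52}$)
$\frac{B{\left(2284 \right)}}{T{\left(n{\left(-46,-20 \right)} \right)}} = \frac{-5 + \frac{1}{1526} \cdot 2284}{\frac{105}{52}} = \left(-5 + \frac{1142}{763}\right) \frac{52}{105} = \left(- \frac{2673}{763}\right) \frac{52}{105} = - \frac{46332}{26705}$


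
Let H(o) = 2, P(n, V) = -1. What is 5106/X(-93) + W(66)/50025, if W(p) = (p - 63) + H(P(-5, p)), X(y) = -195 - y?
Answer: -8514238/170085 ≈ -50.059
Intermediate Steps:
W(p) = -61 + p (W(p) = (p - 63) + 2 = (-63 + p) + 2 = -61 + p)
5106/X(-93) + W(66)/50025 = 5106/(-195 - 1*(-93)) + (-61 + 66)/50025 = 5106/(-195 + 93) + 5*(1/50025) = 5106/(-102) + 1/10005 = 5106*(-1/102) + 1/10005 = -851/17 + 1/10005 = -8514238/170085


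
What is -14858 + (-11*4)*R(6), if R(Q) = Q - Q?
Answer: -14858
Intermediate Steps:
R(Q) = 0
-14858 + (-11*4)*R(6) = -14858 - 11*4*0 = -14858 - 44*0 = -14858 + 0 = -14858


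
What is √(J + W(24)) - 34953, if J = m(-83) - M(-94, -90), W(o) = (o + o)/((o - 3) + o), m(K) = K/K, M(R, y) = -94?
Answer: -34953 + √21615/15 ≈ -34943.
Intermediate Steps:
m(K) = 1
W(o) = 2*o/(-3 + 2*o) (W(o) = (2*o)/((-3 + o) + o) = (2*o)/(-3 + 2*o) = 2*o/(-3 + 2*o))
J = 95 (J = 1 - 1*(-94) = 1 + 94 = 95)
√(J + W(24)) - 34953 = √(95 + 2*24/(-3 + 2*24)) - 34953 = √(95 + 2*24/(-3 + 48)) - 34953 = √(95 + 2*24/45) - 34953 = √(95 + 2*24*(1/45)) - 34953 = √(95 + 16/15) - 34953 = √(1441/15) - 34953 = √21615/15 - 34953 = -34953 + √21615/15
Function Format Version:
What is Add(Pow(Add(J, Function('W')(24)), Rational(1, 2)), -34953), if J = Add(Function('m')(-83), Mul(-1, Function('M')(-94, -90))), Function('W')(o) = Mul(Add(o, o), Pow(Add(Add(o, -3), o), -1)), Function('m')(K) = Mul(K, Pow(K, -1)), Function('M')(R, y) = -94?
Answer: Add(-34953, Mul(Rational(1, 15), Pow(21615, Rational(1, 2)))) ≈ -34943.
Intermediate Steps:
Function('m')(K) = 1
Function('W')(o) = Mul(2, o, Pow(Add(-3, Mul(2, o)), -1)) (Function('W')(o) = Mul(Mul(2, o), Pow(Add(Add(-3, o), o), -1)) = Mul(Mul(2, o), Pow(Add(-3, Mul(2, o)), -1)) = Mul(2, o, Pow(Add(-3, Mul(2, o)), -1)))
J = 95 (J = Add(1, Mul(-1, -94)) = Add(1, 94) = 95)
Add(Pow(Add(J, Function('W')(24)), Rational(1, 2)), -34953) = Add(Pow(Add(95, Mul(2, 24, Pow(Add(-3, Mul(2, 24)), -1))), Rational(1, 2)), -34953) = Add(Pow(Add(95, Mul(2, 24, Pow(Add(-3, 48), -1))), Rational(1, 2)), -34953) = Add(Pow(Add(95, Mul(2, 24, Pow(45, -1))), Rational(1, 2)), -34953) = Add(Pow(Add(95, Mul(2, 24, Rational(1, 45))), Rational(1, 2)), -34953) = Add(Pow(Add(95, Rational(16, 15)), Rational(1, 2)), -34953) = Add(Pow(Rational(1441, 15), Rational(1, 2)), -34953) = Add(Mul(Rational(1, 15), Pow(21615, Rational(1, 2))), -34953) = Add(-34953, Mul(Rational(1, 15), Pow(21615, Rational(1, 2))))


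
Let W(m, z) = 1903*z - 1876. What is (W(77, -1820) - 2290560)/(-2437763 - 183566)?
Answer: 5755896/2621329 ≈ 2.1958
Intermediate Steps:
W(m, z) = -1876 + 1903*z
(W(77, -1820) - 2290560)/(-2437763 - 183566) = ((-1876 + 1903*(-1820)) - 2290560)/(-2437763 - 183566) = ((-1876 - 3463460) - 2290560)/(-2621329) = (-3465336 - 2290560)*(-1/2621329) = -5755896*(-1/2621329) = 5755896/2621329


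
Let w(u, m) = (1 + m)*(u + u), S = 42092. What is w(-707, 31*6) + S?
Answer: -222326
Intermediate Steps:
w(u, m) = 2*u*(1 + m) (w(u, m) = (1 + m)*(2*u) = 2*u*(1 + m))
w(-707, 31*6) + S = 2*(-707)*(1 + 31*6) + 42092 = 2*(-707)*(1 + 186) + 42092 = 2*(-707)*187 + 42092 = -264418 + 42092 = -222326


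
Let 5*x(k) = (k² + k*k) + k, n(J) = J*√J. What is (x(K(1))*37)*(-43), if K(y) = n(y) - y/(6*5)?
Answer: -1015058/1125 ≈ -902.27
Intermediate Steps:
n(J) = J^(3/2)
K(y) = y^(3/2) - y/30 (K(y) = y^(3/2) - y/(6*5) = y^(3/2) - y/30)
x(k) = k/5 + 2*k²/5 (x(k) = ((k² + k*k) + k)/5 = ((k² + k²) + k)/5 = (2*k² + k)/5 = (k + 2*k²)/5 = k/5 + 2*k²/5)
(x(K(1))*37)*(-43) = (((1^(3/2) - 1/30*1)*(1 + 2*(1^(3/2) - 1/30*1))/5)*37)*(-43) = (((1 - 1/30)*(1 + 2*(1 - 1/30))/5)*37)*(-43) = (((⅕)*(29/30)*(1 + 2*(29/30)))*37)*(-43) = (((⅕)*(29/30)*(1 + 29/15))*37)*(-43) = (((⅕)*(29/30)*(44/15))*37)*(-43) = ((638/1125)*37)*(-43) = (23606/1125)*(-43) = -1015058/1125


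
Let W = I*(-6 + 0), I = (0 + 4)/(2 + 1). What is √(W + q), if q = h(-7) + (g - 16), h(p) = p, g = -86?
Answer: 3*I*√13 ≈ 10.817*I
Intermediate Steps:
I = 4/3 ≈ 1.3333
W = -8 (W = 4*(-6 + 0)/3 = (4/3)*(-6) = -8)
q = -109 (q = -7 + (-86 - 16) = -7 - 102 = -109)
√(W + q) = √(-8 - 109) = √(-117) = 3*I*√13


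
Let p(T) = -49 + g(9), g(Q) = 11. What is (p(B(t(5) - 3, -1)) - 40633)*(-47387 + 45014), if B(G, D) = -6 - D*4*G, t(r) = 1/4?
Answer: 96512283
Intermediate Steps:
t(r) = ¼
B(G, D) = -6 - 4*D*G
p(T) = -38 (p(T) = -49 + 11 = -38)
(p(B(t(5) - 3, -1)) - 40633)*(-47387 + 45014) = (-38 - 40633)*(-47387 + 45014) = -40671*(-2373) = 96512283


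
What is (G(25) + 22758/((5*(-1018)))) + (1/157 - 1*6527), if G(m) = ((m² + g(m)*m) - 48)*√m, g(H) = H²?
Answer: 29759015937/399565 ≈ 74479.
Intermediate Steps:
G(m) = √m*(-48 + m² + m³) (G(m) = ((m² + m²*m) - 48)*√m = ((m² + m³) - 48)*√m = (-48 + m² + m³)*√m = √m*(-48 + m² + m³))
(G(25) + 22758/((5*(-1018)))) + (1/157 - 1*6527) = (√25*(-48 + 25² + 25³) + 22758/((5*(-1018)))) + (1/157 - 1*6527) = (5*(-48 + 625 + 15625) + 22758/(-5090)) + (1/157 - 6527) = (5*16202 + 22758*(-1/5090)) - 1024738/157 = (81010 - 11379/2545) - 1024738/157 = 206159071/2545 - 1024738/157 = 29759015937/399565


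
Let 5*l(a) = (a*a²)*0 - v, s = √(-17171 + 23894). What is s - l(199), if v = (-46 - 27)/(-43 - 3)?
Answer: 73/230 + 9*√83 ≈ 82.311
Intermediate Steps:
s = 9*√83 (s = √6723 = 9*√83 ≈ 81.994)
v = 73/46 (v = -73/(-46) = -73*(-1/46) = 73/46 ≈ 1.5870)
l(a) = -73/230 (l(a) = ((a*a²)*0 - 1*73/46)/5 = (a³*0 - 73/46)/5 = (0 - 73/46)/5 = (⅕)*(-73/46) = -73/230)
s - l(199) = 9*√83 - 1*(-73/230) = 9*√83 + 73/230 = 73/230 + 9*√83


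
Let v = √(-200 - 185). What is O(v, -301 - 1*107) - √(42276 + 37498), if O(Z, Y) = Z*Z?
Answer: -385 - √79774 ≈ -667.44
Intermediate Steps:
v = I*√385 (v = √(-385) = I*√385 ≈ 19.621*I)
O(Z, Y) = Z²
O(v, -301 - 1*107) - √(42276 + 37498) = (I*√385)² - √(42276 + 37498) = -385 - √79774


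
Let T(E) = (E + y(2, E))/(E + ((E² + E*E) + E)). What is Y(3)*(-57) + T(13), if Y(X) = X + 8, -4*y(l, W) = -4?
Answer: -16301/26 ≈ -626.96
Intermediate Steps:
y(l, W) = 1 (y(l, W) = -¼*(-4) = 1)
Y(X) = 8 + X
T(E) = (1 + E)/(2*E + 2*E²) (T(E) = (E + 1)/(E + ((E² + E*E) + E)) = (1 + E)/(E + ((E² + E²) + E)) = (1 + E)/(E + (2*E² + E)) = (1 + E)/(E + (E + 2*E²)) = (1 + E)/(2*E + 2*E²))
Y(3)*(-57) + T(13) = (8 + 3)*(-57) + (½)/13 = 11*(-57) + (½)*(1/13) = -627 + 1/26 = -16301/26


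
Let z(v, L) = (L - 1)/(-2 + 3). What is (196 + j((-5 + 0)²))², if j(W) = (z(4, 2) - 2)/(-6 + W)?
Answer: 13860729/361 ≈ 38395.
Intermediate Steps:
z(v, L) = -1 + L (z(v, L) = (-1 + L)/1 = (-1 + L)*1 = -1 + L)
j(W) = -1/(-6 + W) (j(W) = ((-1 + 2) - 2)/(-6 + W) = (1 - 2)/(-6 + W) = -1/(-6 + W))
(196 + j((-5 + 0)²))² = (196 - 1/(-6 + (-5 + 0)²))² = (196 - 1/(-6 + (-5)²))² = (196 - 1/(-6 + 25))² = (196 - 1/19)² = (3723/19)² = 13860729/361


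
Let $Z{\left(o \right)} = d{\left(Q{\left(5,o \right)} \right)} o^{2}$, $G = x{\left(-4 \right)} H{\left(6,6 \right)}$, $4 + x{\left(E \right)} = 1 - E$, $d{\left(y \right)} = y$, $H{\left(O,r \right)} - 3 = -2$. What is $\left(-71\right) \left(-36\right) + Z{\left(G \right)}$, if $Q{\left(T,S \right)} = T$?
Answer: $2561$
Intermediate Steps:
$H{\left(O,r \right)} = 1$ ($H{\left(O,r \right)} = 3 - 2 = 1$)
$x{\left(E \right)} = -3 - E$ ($x{\left(E \right)} = -4 - \left(-1 + E\right) = -3 - E$)
$G = 1$ ($G = \left(-3 - -4\right) 1 = \left(-3 + 4\right) 1 = 1 \cdot 1 = 1$)
$Z{\left(o \right)} = 5 o^{2}$
$\left(-71\right) \left(-36\right) + Z{\left(G \right)} = \left(-71\right) \left(-36\right) + 5 \cdot 1^{2} = 2556 + 5 \cdot 1 = 2556 + 5 = 2561$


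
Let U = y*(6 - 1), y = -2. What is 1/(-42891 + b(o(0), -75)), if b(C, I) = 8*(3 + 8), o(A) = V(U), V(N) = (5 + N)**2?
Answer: -1/42803 ≈ -2.3363e-5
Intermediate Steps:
U = -10 (U = -2*(6 - 1) = -2*5 = -10)
o(A) = 25 (o(A) = (5 - 10)**2 = (-5)**2 = 25)
b(C, I) = 88 (b(C, I) = 8*11 = 88)
1/(-42891 + b(o(0), -75)) = 1/(-42891 + 88) = 1/(-42803) = -1/42803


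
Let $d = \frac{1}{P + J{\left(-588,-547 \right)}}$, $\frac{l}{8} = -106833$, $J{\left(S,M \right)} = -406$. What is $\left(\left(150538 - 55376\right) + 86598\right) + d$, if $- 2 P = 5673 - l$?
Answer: $\frac{156522442238}{861149} \approx 1.8176 \cdot 10^{5}$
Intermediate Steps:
$l = -854664$ ($l = 8 \left(-106833\right) = -854664$)
$P = - \frac{860337}{2}$ ($P = - \frac{5673 - -854664}{2} = - \frac{5673 + 854664}{2} = \left(- \frac{1}{2}\right) 860337 = - \frac{860337}{2} \approx -4.3017 \cdot 10^{5}$)
$d = - \frac{2}{861149}$ ($d = \frac{1}{- \frac{860337}{2} - 406} = \frac{1}{- \frac{861149}{2}} = - \frac{2}{861149} \approx -2.3225 \cdot 10^{-6}$)
$\left(\left(150538 - 55376\right) + 86598\right) + d = \left(\left(150538 - 55376\right) + 86598\right) - \frac{2}{861149} = \left(95162 + 86598\right) - \frac{2}{861149} = 181760 - \frac{2}{861149} = \frac{156522442238}{861149}$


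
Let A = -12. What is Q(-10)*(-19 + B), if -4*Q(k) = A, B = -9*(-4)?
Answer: 51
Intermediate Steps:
B = 36
Q(k) = 3 (Q(k) = -¼*(-12) = 3)
Q(-10)*(-19 + B) = 3*(-19 + 36) = 3*17 = 51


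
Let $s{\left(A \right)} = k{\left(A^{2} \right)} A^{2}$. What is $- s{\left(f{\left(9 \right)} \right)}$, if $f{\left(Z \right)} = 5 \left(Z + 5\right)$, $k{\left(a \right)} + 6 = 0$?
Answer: $29400$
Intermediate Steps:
$k{\left(a \right)} = -6$ ($k{\left(a \right)} = -6 + 0 = -6$)
$f{\left(Z \right)} = 25 + 5 Z$ ($f{\left(Z \right)} = 5 \left(5 + Z\right) = 25 + 5 Z$)
$s{\left(A \right)} = - 6 A^{2}$
$- s{\left(f{\left(9 \right)} \right)} = - \left(-6\right) \left(25 + 5 \cdot 9\right)^{2} = - \left(-6\right) \left(25 + 45\right)^{2} = - \left(-6\right) 70^{2} = - \left(-6\right) 4900 = \left(-1\right) \left(-29400\right) = 29400$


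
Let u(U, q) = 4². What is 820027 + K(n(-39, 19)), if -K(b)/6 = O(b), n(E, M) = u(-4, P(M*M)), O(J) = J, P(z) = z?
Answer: 819931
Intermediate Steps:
u(U, q) = 16
n(E, M) = 16
K(b) = -6*b
820027 + K(n(-39, 19)) = 820027 - 6*16 = 820027 - 96 = 819931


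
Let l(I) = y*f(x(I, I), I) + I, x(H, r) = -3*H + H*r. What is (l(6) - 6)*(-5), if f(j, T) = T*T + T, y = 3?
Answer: -630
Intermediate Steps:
f(j, T) = T + T² (f(j, T) = T² + T = T + T²)
l(I) = I + 3*I*(1 + I) (l(I) = 3*(I*(1 + I)) + I = 3*I*(1 + I) + I = I + 3*I*(1 + I))
(l(6) - 6)*(-5) = (6*(4 + 3*6) - 6)*(-5) = (6*(4 + 18) - 6)*(-5) = (6*22 - 6)*(-5) = (132 - 6)*(-5) = 126*(-5) = -630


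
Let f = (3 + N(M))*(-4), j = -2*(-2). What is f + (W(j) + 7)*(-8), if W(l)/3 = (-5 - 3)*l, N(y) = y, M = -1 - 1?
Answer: 708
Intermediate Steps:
M = -2
j = 4
W(l) = -24*l (W(l) = 3*((-5 - 3)*l) = 3*(-8*l) = -24*l)
f = -4 (f = (3 - 2)*(-4) = 1*(-4) = -4)
f + (W(j) + 7)*(-8) = -4 + (-24*4 + 7)*(-8) = -4 + (-96 + 7)*(-8) = -4 - 89*(-8) = -4 + 712 = 708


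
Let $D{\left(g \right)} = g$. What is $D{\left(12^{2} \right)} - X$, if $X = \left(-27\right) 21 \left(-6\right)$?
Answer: $-3258$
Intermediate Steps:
$X = 3402$ ($X = \left(-567\right) \left(-6\right) = 3402$)
$D{\left(12^{2} \right)} - X = 12^{2} - 3402 = 144 - 3402 = -3258$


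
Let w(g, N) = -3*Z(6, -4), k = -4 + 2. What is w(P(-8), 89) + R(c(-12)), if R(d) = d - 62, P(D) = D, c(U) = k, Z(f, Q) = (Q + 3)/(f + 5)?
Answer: -701/11 ≈ -63.727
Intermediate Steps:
Z(f, Q) = (3 + Q)/(5 + f)
k = -2
c(U) = -2
R(d) = -62 + d
w(g, N) = 3/11 (w(g, N) = -3*(3 - 4)/(5 + 6) = -3*(-1)/11 = -3*(-1/11) = 3/11)
w(P(-8), 89) + R(c(-12)) = 3/11 + (-62 - 2) = 3/11 - 64 = -701/11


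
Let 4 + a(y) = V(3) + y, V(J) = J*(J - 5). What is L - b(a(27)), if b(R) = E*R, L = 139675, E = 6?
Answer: 139573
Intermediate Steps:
V(J) = J*(-5 + J)
a(y) = -10 + y (a(y) = -4 + (3*(-5 + 3) + y) = -4 + (3*(-2) + y) = -4 + (-6 + y) = -10 + y)
b(R) = 6*R
L - b(a(27)) = 139675 - 6*(-10 + 27) = 139675 - 6*17 = 139675 - 1*102 = 139675 - 102 = 139573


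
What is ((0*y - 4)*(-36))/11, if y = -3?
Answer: 144/11 ≈ 13.091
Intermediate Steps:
((0*y - 4)*(-36))/11 = ((0*(-3) - 4)*(-36))/11 = ((0 - 4)*(-36))*(1/11) = -4*(-36)*(1/11) = 144*(1/11) = 144/11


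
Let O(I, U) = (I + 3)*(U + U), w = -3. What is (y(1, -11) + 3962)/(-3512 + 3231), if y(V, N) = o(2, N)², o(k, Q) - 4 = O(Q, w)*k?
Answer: -13962/281 ≈ -49.687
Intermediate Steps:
O(I, U) = 2*U*(3 + I) (O(I, U) = (3 + I)*(2*U) = 2*U*(3 + I))
o(k, Q) = 4 + k*(-18 - 6*Q) (o(k, Q) = 4 + (2*(-3)*(3 + Q))*k = 4 + (-18 - 6*Q)*k = 4 + k*(-18 - 6*Q))
y(V, N) = (-32 - 12*N)² (y(V, N) = (4 - 6*2*(3 + N))² = (4 + (-36 - 12*N))² = (-32 - 12*N)²)
(y(1, -11) + 3962)/(-3512 + 3231) = (16*(8 + 3*(-11))² + 3962)/(-3512 + 3231) = (16*(8 - 33)² + 3962)/(-281) = (16*(-25)² + 3962)*(-1/281) = (16*625 + 3962)*(-1/281) = (10000 + 3962)*(-1/281) = 13962*(-1/281) = -13962/281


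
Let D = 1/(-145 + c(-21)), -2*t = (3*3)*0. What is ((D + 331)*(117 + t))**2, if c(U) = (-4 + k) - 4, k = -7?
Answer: 38392931617209/25600 ≈ 1.4997e+9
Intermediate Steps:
c(U) = -15 (c(U) = (-4 - 7) - 4 = -11 - 4 = -15)
t = 0 (t = -3*3*0/2 = -9*0/2 = -1/2*0 = 0)
D = -1/160 (D = 1/(-145 - 15) = 1/(-160) = -1/160 ≈ -0.0062500)
((D + 331)*(117 + t))**2 = ((-1/160 + 331)*(117 + 0))**2 = ((52959/160)*117)**2 = (6196203/160)**2 = 38392931617209/25600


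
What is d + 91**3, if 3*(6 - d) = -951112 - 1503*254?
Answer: 3593605/3 ≈ 1.1979e+6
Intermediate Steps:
d = 1332892/3 (d = 6 - (-951112 - 1503*254)/3 = 6 - (-951112 - 381762)/3 = 6 - 1/3*(-1332874) = 6 + 1332874/3 = 1332892/3 ≈ 4.4430e+5)
d + 91**3 = 1332892/3 + 91**3 = 1332892/3 + 753571 = 3593605/3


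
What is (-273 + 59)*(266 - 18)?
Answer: -53072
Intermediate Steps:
(-273 + 59)*(266 - 18) = -214*248 = -53072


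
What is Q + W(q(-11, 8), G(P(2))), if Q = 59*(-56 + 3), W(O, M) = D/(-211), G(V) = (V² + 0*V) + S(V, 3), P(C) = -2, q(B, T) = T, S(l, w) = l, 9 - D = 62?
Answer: -659744/211 ≈ -3126.8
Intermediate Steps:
D = -53 (D = 9 - 1*62 = 9 - 62 = -53)
G(V) = V + V² (G(V) = (V² + 0*V) + V = (V² + 0) + V = V² + V = V + V²)
W(O, M) = 53/211 (W(O, M) = -53/(-211) = -53*(-1/211) = 53/211)
Q = -3127 (Q = 59*(-53) = -3127)
Q + W(q(-11, 8), G(P(2))) = -3127 + 53/211 = -659744/211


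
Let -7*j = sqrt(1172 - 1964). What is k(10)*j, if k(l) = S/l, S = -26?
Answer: 78*I*sqrt(22)/35 ≈ 10.453*I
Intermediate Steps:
k(l) = -26/l
j = -6*I*sqrt(22)/7 (j = -sqrt(1172 - 1964)/7 = -6*I*sqrt(22)/7 ≈ -4.0204*I)
k(10)*j = (-26/10)*(-6*I*sqrt(22)/7) = (-26*1/10)*(-6*I*sqrt(22)/7) = -(-78)*I*sqrt(22)/35 = 78*I*sqrt(22)/35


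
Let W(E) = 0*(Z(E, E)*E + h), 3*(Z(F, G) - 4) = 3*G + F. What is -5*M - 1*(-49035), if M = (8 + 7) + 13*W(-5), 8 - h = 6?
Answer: 48960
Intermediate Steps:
h = 2 (h = 8 - 1*6 = 8 - 6 = 2)
Z(F, G) = 4 + G + F/3 (Z(F, G) = 4 + (3*G + F)/3 = 4 + (F + 3*G)/3 = 4 + (G + F/3) = 4 + G + F/3)
W(E) = 0 (W(E) = 0*((4 + E + E/3)*E + 2) = 0*((4 + 4*E/3)*E + 2) = 0*(E*(4 + 4*E/3) + 2) = 0*(2 + E*(4 + 4*E/3)) = 0)
M = 15 (M = (8 + 7) + 13*0 = 15 + 0 = 15)
-5*M - 1*(-49035) = -5*15 - 1*(-49035) = -75 + 49035 = 48960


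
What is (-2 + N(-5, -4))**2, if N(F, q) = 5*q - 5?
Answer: 729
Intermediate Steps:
N(F, q) = -5 + 5*q
(-2 + N(-5, -4))**2 = (-2 + (-5 + 5*(-4)))**2 = (-2 + (-5 - 20))**2 = (-2 - 25)**2 = (-27)**2 = 729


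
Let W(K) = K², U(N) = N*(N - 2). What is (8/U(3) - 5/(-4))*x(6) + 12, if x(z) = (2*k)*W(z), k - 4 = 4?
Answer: 2268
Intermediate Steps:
k = 8 (k = 4 + 4 = 8)
U(N) = N*(-2 + N)
x(z) = 16*z² (x(z) = (2*8)*z² = 16*z²)
(8/U(3) - 5/(-4))*x(6) + 12 = (8/((3*(-2 + 3))) - 5/(-4))*(16*6²) + 12 = (8/((3*1)) - 5*(-¼))*(16*36) + 12 = (8/3 + 5/4)*576 + 12 = (47/12)*576 + 12 = 2256 + 12 = 2268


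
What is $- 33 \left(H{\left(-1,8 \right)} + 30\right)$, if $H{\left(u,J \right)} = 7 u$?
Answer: $-759$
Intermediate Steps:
$- 33 \left(H{\left(-1,8 \right)} + 30\right) = - 33 \left(7 \left(-1\right) + 30\right) = - 33 \left(-7 + 30\right) = \left(-33\right) 23 = -759$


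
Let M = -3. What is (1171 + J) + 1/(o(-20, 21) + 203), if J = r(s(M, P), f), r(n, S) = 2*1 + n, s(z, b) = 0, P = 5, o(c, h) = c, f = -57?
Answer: 214660/183 ≈ 1173.0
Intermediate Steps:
r(n, S) = 2 + n
J = 2 (J = 2 + 0 = 2)
(1171 + J) + 1/(o(-20, 21) + 203) = (1171 + 2) + 1/(-20 + 203) = 1173 + 1/183 = 214660/183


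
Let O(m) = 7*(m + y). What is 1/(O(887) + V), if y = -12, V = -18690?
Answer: -1/12565 ≈ -7.9586e-5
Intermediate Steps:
O(m) = -84 + 7*m (O(m) = 7*(m - 12) = 7*(-12 + m) = -84 + 7*m)
1/(O(887) + V) = 1/((-84 + 7*887) - 18690) = 1/((-84 + 6209) - 18690) = 1/(6125 - 18690) = 1/(-12565) = -1/12565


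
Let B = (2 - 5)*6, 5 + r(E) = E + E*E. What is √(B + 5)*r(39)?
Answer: 1555*I*√13 ≈ 5606.6*I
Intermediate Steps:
r(E) = -5 + E + E² (r(E) = -5 + (E + E*E) = -5 + (E + E²) = -5 + E + E²)
B = -18 (B = -3*6 = -18)
√(B + 5)*r(39) = √(-18 + 5)*(-5 + 39 + 39²) = √(-13)*(-5 + 39 + 1521) = (I*√13)*1555 = 1555*I*√13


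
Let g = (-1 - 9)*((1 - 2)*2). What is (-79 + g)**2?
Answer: 3481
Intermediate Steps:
g = 20 (g = -(-10)*2 = -10*(-2) = 20)
(-79 + g)**2 = (-79 + 20)**2 = (-59)**2 = 3481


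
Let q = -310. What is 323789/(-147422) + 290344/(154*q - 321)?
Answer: -58364716297/7085248742 ≈ -8.2375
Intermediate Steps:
323789/(-147422) + 290344/(154*q - 321) = 323789/(-147422) + 290344/(154*(-310) - 321) = 323789*(-1/147422) + 290344/(-47740 - 321) = -323789/147422 + 290344/(-48061) = -323789/147422 + 290344*(-1/48061) = -323789/147422 - 290344/48061 = -58364716297/7085248742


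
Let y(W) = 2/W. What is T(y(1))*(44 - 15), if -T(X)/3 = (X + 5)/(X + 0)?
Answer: -609/2 ≈ -304.50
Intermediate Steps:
T(X) = -3*(5 + X)/X (T(X) = -3*(X + 5)/(X + 0) = -3*(5 + X)/X)
T(y(1))*(44 - 15) = (-3 - 15/(2/1))*(44 - 15) = (-3 - 15/(2*1))*29 = (-3 - 15/2)*29 = -21/2*29 = -609/2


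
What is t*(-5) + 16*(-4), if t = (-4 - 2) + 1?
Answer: -39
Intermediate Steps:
t = -5 (t = -6 + 1 = -5)
t*(-5) + 16*(-4) = -5*(-5) + 16*(-4) = 25 - 64 = -39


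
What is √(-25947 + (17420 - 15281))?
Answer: 16*I*√93 ≈ 154.3*I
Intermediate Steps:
√(-25947 + (17420 - 15281)) = √(-25947 + 2139) = √(-23808) = 16*I*√93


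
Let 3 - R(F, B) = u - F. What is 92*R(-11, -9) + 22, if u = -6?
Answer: -162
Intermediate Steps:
R(F, B) = 9 + F (R(F, B) = 3 - (-6 - F) = 3 + (6 + F) = 9 + F)
92*R(-11, -9) + 22 = 92*(9 - 11) + 22 = 92*(-2) + 22 = -184 + 22 = -162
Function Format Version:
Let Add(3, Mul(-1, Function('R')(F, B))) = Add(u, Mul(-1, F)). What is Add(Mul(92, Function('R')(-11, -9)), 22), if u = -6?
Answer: -162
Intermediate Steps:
Function('R')(F, B) = Add(9, F) (Function('R')(F, B) = Add(3, Mul(-1, Add(-6, Mul(-1, F)))) = Add(3, Add(6, F)) = Add(9, F))
Add(Mul(92, Function('R')(-11, -9)), 22) = Add(Mul(92, Add(9, -11)), 22) = Add(Mul(92, -2), 22) = Add(-184, 22) = -162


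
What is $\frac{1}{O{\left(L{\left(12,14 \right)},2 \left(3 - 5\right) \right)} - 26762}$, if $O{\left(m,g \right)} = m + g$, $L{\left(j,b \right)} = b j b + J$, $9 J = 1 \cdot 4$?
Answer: $- \frac{9}{219722} \approx -4.0961 \cdot 10^{-5}$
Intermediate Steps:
$J = \frac{4}{9}$ ($J = \frac{1 \cdot 4}{9} = \frac{1}{9} \cdot 4 = \frac{4}{9} \approx 0.44444$)
$L{\left(j,b \right)} = \frac{4}{9} + j b^{2}$ ($L{\left(j,b \right)} = b j b + \frac{4}{9} = j b^{2} + \frac{4}{9} = \frac{4}{9} + j b^{2}$)
$O{\left(m,g \right)} = g + m$
$\frac{1}{O{\left(L{\left(12,14 \right)},2 \left(3 - 5\right) \right)} - 26762} = \frac{1}{\left(2 \left(3 - 5\right) + \left(\frac{4}{9} + 12 \cdot 14^{2}\right)\right) - 26762} = \frac{1}{\left(2 \left(-2\right) + \left(\frac{4}{9} + 12 \cdot 196\right)\right) - 26762} = \frac{1}{\left(-4 + \left(\frac{4}{9} + 2352\right)\right) - 26762} = \frac{1}{\left(-4 + \frac{21172}{9}\right) - 26762} = \frac{1}{\frac{21136}{9} - 26762} = \frac{1}{- \frac{219722}{9}} = - \frac{9}{219722}$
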